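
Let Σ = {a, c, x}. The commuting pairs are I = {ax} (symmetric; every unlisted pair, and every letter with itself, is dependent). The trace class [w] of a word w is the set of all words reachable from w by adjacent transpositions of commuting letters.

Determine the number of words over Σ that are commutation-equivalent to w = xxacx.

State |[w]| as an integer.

3

drop 0:x onto floor
drop 1:x onto {0:x}
drop 2:a onto floor
drop 3:c onto {1:x, 2:a}
drop 4:x onto {3:c}
ground layer = {0:x, 2:a}
drop-orders for the pieces not yet dropped (sum over which currently-grounded one goes next):
  1 to go: {4} 1
  2 to go: {3,4} 1
  3 to go: {1,3,4} 1  {2,3,4} 1
  if 0:x drops first: 2 orders
  if 2:a drops first: 1 orders
heap linearizations: 3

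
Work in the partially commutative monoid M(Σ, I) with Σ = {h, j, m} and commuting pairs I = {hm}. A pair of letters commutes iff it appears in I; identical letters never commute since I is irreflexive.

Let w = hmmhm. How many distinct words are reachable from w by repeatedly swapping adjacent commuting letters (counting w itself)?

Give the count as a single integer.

drop 0:h onto floor
drop 1:m onto floor
drop 2:m onto {1:m}
drop 3:h onto {0:h}
drop 4:m onto {2:m}
ground layer = {0:h, 1:m}
drop-orders for the pieces not yet dropped (sum over which currently-grounded one goes next):
  1 to go: {3} 1  {4} 1
  2 to go: {0,3} 1  {2,4} 1  {3,4} 2
  3 to go: {0,3,4} 3  {1,2,4} 1  {2,3,4} 3
  if 0:h drops first: 4 orders
  if 1:m drops first: 6 orders
heap linearizations: 10

10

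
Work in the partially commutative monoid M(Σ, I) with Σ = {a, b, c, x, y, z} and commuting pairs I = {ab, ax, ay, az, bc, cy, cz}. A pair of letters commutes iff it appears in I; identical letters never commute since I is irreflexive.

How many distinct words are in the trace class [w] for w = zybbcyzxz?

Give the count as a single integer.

drop 0:z onto floor
drop 1:y onto {0:z}
drop 2:b onto {1:y}
drop 3:b onto {2:b}
drop 4:c onto floor
drop 5:y onto {3:b}
drop 6:z onto {5:y}
drop 7:x onto {4:c, 6:z}
drop 8:z onto {7:x}
ground layer = {0:z, 4:c}
drop-orders for the pieces not yet dropped (sum over which currently-grounded one goes next):
  1 to go: {8} 1
  2 to go: {7,8} 1
  3 to go: {4,7,8} 1  {6,7,8} 1
  4 to go: {4,6,7,8} 2  {5,6,7,8} 1
  5 to go: {3,5,6,7,8} 1  {4,5,6,7,8} 3
  6 to go: {2,3,5,6,7,8} 1  {3,4,5,6,7,8} 4
  7 to go: {1,2,3,5,6,7,8} 1  {2,3,4,5,6,7,8} 5
  if 0:z drops first: 6 orders
  if 4:c drops first: 1 orders
heap linearizations: 7

7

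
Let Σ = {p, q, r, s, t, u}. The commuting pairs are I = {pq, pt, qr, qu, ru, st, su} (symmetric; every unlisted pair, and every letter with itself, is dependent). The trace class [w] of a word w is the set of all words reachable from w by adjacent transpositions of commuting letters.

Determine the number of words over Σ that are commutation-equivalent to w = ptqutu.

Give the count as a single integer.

#0=p has no predecessor
#1=t has no predecessor
#2=q depends on [1:t]
#3=u depends on [0:p, 1:t]
#4=t depends on [2:q, 3:u]
#5=u depends on [4:t]
sources: [0:p, 1:t]
N(rest) = Σ N(rest − s) over sources s of rest; N(one piece) = 1:
  size 1 → [5]=1
  size 2 → [4,5]=1
  size 3 → [2,4,5]=1  [3,4,5]=1
  size 4 → [0,3,4,5]=1  [2,3,4,5]=2
  first=0(p) contributes 2
  first=1(t) contributes 3
|[w]| = 5

5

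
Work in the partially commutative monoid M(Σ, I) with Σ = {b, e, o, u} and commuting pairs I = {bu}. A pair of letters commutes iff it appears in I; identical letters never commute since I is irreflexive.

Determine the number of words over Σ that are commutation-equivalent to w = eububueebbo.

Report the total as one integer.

10

0(e) covers ∅
1(u) covers 0:e
2(b) covers 0:e
3(u) covers 1:u
4(b) covers 2:b
5(u) covers 3:u
6(e) covers 4:b, 5:u
7(e) covers 6:e
8(b) covers 7:e
9(b) covers 8:b
10(o) covers 9:b
floor of heap: 0:e
completions by unplaced set U, small U first (add the entries for U minus each lowest piece of U):
  |U|=1: {10}:1
  |U|=2: {9,10}:1
  |U|=3: {8,9,10}:1
  |U|=4: {7,8,9,10}:1
  |U|=5: {6,7,8,9,10}:1
  |U|=6: {4,6,7,8,9,10}:1  {5,6,7,8,9,10}:1
  |U|=7: {2,4,6,7,8,9,10}:1  {3,5,6,7,8,9,10}:1  {4,5,6,7,8,9,10}:2
  |U|=8: {1,3,5,6,7,8,9,10}:1  {2,4,5,6,7,8,9,10}:3  {3,4,5,6,7,8,9,10}:3
  |U|=9: {1,3,4,5,6,7,8,9,10}:4  {2,3,4,5,6,7,8,9,10}:6
  start at 0(e): 10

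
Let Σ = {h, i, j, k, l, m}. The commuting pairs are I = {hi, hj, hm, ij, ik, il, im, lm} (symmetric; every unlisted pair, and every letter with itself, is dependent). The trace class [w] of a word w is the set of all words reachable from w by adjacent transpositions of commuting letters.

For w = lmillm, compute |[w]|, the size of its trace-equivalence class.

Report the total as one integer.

#0=l has no predecessor
#1=m has no predecessor
#2=i has no predecessor
#3=l depends on [0:l]
#4=l depends on [3:l]
#5=m depends on [1:m]
sources: [0:l, 1:m, 2:i]
N(rest) = Σ N(rest − s) over sources s of rest; N(one piece) = 1:
  size 1 → [2]=1  [4]=1  [5]=1
  size 2 → [1,5]=1  [2,4]=2  [2,5]=2  [3,4]=1  [4,5]=2
  size 3 → [0,3,4]=1  [1,2,5]=3  [1,4,5]=3  [2,3,4]=3  [2,4,5]=6  [3,4,5]=3
  size 4 → [0,2,3,4]=4  [0,3,4,5]=4  [1,2,4,5]=12  [1,3,4,5]=6  [2,3,4,5]=12
  first=0(l) contributes 30
  first=1(m) contributes 20
  first=2(i) contributes 10
|[w]| = 60

60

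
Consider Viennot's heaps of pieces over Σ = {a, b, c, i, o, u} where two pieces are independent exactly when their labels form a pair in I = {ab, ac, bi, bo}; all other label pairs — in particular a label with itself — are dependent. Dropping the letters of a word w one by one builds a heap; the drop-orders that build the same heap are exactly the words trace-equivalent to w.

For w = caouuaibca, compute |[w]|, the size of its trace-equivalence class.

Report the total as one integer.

14

0(c) covers ∅
1(a) covers ∅
2(o) covers 0:c, 1:a
3(u) covers 2:o
4(u) covers 3:u
5(a) covers 4:u
6(i) covers 5:a
7(b) covers 4:u
8(c) covers 6:i, 7:b
9(a) covers 6:i
floor of heap: 0:c, 1:a
completions by unplaced set U, small U first (add the entries for U minus each lowest piece of U):
  |U|=1: {8}:1  {9}:1
  |U|=2: {7,8}:1  {8,9}:2
  |U|=3: {6,8,9}:2  {7,8,9}:3
  |U|=4: {5,6,8,9}:2  {6,7,8,9}:5
  |U|=5: {5,6,7,8,9}:7
  |U|=6: {4,5,6,7,8,9}:7
  |U|=7: {3,4,5,6,7,8,9}:7
  |U|=8: {2,3,4,5,6,7,8,9}:7
  start at 0(c): 7
  start at 1(a): 7
sum over floor = 14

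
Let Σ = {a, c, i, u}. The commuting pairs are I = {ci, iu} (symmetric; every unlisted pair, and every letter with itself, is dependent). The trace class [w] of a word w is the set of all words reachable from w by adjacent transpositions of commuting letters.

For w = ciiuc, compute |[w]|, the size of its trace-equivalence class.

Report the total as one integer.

10

piece 0:c — minimal
piece 1:i — minimal
piece 2:i rests on {1:i}
piece 3:u rests on {0:c}
piece 4:c rests on {3:u}
minimal pieces: {0:c, 1:i}
ways to finish when only these pieces remain (= sum over removing one remaining piece with nothing left below it):
  1 left: {2}→1  {4}→1
  2 left: {1,2}→1  {2,4}→2  {3,4}→1
  3 left: {0,3,4}→1  {1,2,4}→3  {2,3,4}→3
  placing 0:c first → 6 extensions
  placing 1:i first → 4 extensions
total linear extensions = 10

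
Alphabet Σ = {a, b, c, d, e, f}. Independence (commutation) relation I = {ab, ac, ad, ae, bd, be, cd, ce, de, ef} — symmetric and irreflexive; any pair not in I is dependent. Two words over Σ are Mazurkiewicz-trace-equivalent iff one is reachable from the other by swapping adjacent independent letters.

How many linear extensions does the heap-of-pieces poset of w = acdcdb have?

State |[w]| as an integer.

60

0(a) covers ∅
1(c) covers ∅
2(d) covers ∅
3(c) covers 1:c
4(d) covers 2:d
5(b) covers 3:c
floor of heap: 0:a, 1:c, 2:d
completions by unplaced set U, small U first (add the entries for U minus each lowest piece of U):
  |U|=1: {0}:1  {4}:1  {5}:1
  |U|=2: {0,4}:2  {0,5}:2  {2,4}:1  {3,5}:1  {4,5}:2
  |U|=3: {0,2,4}:3  {0,3,5}:3  {0,4,5}:6  {1,3,5}:1  {2,4,5}:3  {3,4,5}:3
  |U|=4: {0,1,3,5}:4  {0,2,4,5}:12  {0,3,4,5}:12  {1,3,4,5}:4  {2,3,4,5}:6
  start at 0(a): 10
  start at 1(c): 30
  start at 2(d): 20
sum over floor = 60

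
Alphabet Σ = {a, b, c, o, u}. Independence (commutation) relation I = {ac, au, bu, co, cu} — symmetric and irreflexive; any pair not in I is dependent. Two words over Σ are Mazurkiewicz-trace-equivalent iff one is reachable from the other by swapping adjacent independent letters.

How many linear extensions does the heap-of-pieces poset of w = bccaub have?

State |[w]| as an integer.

18

drop 0:b onto floor
drop 1:c onto {0:b}
drop 2:c onto {1:c}
drop 3:a onto {0:b}
drop 4:u onto floor
drop 5:b onto {2:c, 3:a}
ground layer = {0:b, 4:u}
drop-orders for the pieces not yet dropped (sum over which currently-grounded one goes next):
  1 to go: {4} 1  {5} 1
  2 to go: {2,5} 1  {3,5} 1  {4,5} 2
  3 to go: {1,2,5} 1  {2,3,5} 2  {2,4,5} 3  {3,4,5} 3
  4 to go: {1,2,3,5} 3  {1,2,4,5} 4  {2,3,4,5} 8
  if 0:b drops first: 15 orders
  if 4:u drops first: 3 orders
heap linearizations: 18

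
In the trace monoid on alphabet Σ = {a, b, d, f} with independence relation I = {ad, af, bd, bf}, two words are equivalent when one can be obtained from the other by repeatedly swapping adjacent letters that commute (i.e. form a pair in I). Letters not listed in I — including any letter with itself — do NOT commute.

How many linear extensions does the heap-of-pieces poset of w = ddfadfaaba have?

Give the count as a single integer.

drop 0:d onto floor
drop 1:d onto {0:d}
drop 2:f onto {1:d}
drop 3:a onto floor
drop 4:d onto {2:f}
drop 5:f onto {4:d}
drop 6:a onto {3:a}
drop 7:a onto {6:a}
drop 8:b onto {7:a}
drop 9:a onto {8:b}
ground layer = {0:d, 3:a}
drop-orders for the pieces not yet dropped (sum over which currently-grounded one goes next):
  1 to go: {5} 1  {9} 1
  2 to go: {4,5} 1  {5,9} 2  {8,9} 1
  3 to go: {2,4,5} 1  {4,5,9} 3  {5,8,9} 3  {7,8,9} 1
  4 to go: {1,2,4,5} 1  {2,4,5,9} 4  {4,5,8,9} 6  {5,7,8,9} 4  {6,7,8,9} 1
  5 to go: {0,1,2,4,5} 1  {1,2,4,5,9} 5  {2,4,5,8,9} 10  {3,6,7,8,9} 1  {4,5,7,8,9} 10  {5,6,7,8,9} 5
  6 to go: {0,1,2,4,5,9} 6  {1,2,4,5,8,9} 15  {2,4,5,7,8,9} 20  {3,5,6,7,8,9} 6  {4,5,6,7,8,9} 15
  7 to go: {0,1,2,4,5,8,9} 21  {1,2,4,5,7,8,9} 35  {2,4,5,6,7,8,9} 35  {3,4,5,6,7,8,9} 21
  8 to go: {0,1,2,4,5,7,8,9} 56  {1,2,4,5,6,7,8,9} 70  {2,3,4,5,6,7,8,9} 56
  if 0:d drops first: 126 orders
  if 3:a drops first: 126 orders
heap linearizations: 252

252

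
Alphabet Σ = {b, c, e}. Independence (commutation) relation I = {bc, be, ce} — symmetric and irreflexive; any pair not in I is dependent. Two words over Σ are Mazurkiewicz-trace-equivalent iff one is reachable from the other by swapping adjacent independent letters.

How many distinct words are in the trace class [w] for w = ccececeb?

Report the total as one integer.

280

piece 0:c — minimal
piece 1:c rests on {0:c}
piece 2:e — minimal
piece 3:c rests on {1:c}
piece 4:e rests on {2:e}
piece 5:c rests on {3:c}
piece 6:e rests on {4:e}
piece 7:b — minimal
minimal pieces: {0:c, 2:e, 7:b}
ways to finish when only these pieces remain (= sum over removing one remaining piece with nothing left below it):
  1 left: {5}→1  {6}→1  {7}→1
  2 left: {3,5}→1  {4,6}→1  {5,6}→2  {5,7}→2  {6,7}→2
  3 left: {1,3,5}→1  {2,4,6}→1  {3,5,6}→3  {3,5,7}→3  {4,5,6}→3  {4,6,7}→3  {5,6,7}→6
  4 left: {0,1,3,5}→1  {1,3,5,6}→4  {1,3,5,7}→4  {2,4,5,6}→4  {2,4,6,7}→4  {3,4,5,6}→6  {3,5,6,7}→12  {4,5,6,7}→12
  5 left: {0,1,3,5,6}→5  {0,1,3,5,7}→5  {1,3,4,5,6}→10  {1,3,5,6,7}→20  {2,3,4,5,6}→10  {2,4,5,6,7}→20  {3,4,5,6,7}→30
  6 left: {0,1,3,4,5,6}→15  {0,1,3,5,6,7}→30  {1,2,3,4,5,6}→20  {1,3,4,5,6,7}→60  {2,3,4,5,6,7}→60
  placing 0:c first → 140 extensions
  placing 2:e first → 105 extensions
  placing 7:b first → 35 extensions
total linear extensions = 280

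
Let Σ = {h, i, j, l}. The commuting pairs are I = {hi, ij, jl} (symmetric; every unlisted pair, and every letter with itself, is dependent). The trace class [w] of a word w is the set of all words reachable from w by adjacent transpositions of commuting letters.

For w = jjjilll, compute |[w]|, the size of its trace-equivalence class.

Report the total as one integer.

0(j) covers ∅
1(j) covers 0:j
2(j) covers 1:j
3(i) covers ∅
4(l) covers 3:i
5(l) covers 4:l
6(l) covers 5:l
floor of heap: 0:j, 3:i
completions by unplaced set U, small U first (add the entries for U minus each lowest piece of U):
  |U|=1: {2}:1  {6}:1
  |U|=2: {1,2}:1  {2,6}:2  {5,6}:1
  |U|=3: {0,1,2}:1  {1,2,6}:3  {2,5,6}:3  {4,5,6}:1
  |U|=4: {0,1,2,6}:4  {1,2,5,6}:6  {2,4,5,6}:4  {3,4,5,6}:1
  |U|=5: {0,1,2,5,6}:10  {1,2,4,5,6}:10  {2,3,4,5,6}:5
  start at 0(j): 15
  start at 3(i): 20
sum over floor = 35

35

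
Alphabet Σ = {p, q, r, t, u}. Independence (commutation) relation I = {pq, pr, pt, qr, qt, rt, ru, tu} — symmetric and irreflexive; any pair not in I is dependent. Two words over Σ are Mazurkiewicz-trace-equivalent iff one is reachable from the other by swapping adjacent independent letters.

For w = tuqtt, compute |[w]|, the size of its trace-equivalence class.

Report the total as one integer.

10

piece 0:t — minimal
piece 1:u — minimal
piece 2:q rests on {1:u}
piece 3:t rests on {0:t}
piece 4:t rests on {3:t}
minimal pieces: {0:t, 1:u}
ways to finish when only these pieces remain (= sum over removing one remaining piece with nothing left below it):
  1 left: {2}→1  {4}→1
  2 left: {1,2}→1  {2,4}→2  {3,4}→1
  3 left: {0,3,4}→1  {1,2,4}→3  {2,3,4}→3
  placing 0:t first → 6 extensions
  placing 1:u first → 4 extensions
total linear extensions = 10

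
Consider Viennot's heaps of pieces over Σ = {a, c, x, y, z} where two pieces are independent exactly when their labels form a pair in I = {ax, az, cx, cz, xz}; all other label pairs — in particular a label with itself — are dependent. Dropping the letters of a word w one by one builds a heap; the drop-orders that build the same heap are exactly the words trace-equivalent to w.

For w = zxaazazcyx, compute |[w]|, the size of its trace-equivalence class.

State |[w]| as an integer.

0(z) covers ∅
1(x) covers ∅
2(a) covers ∅
3(a) covers 2:a
4(z) covers 0:z
5(a) covers 3:a
6(z) covers 4:z
7(c) covers 5:a
8(y) covers 1:x, 6:z, 7:c
9(x) covers 8:y
floor of heap: 0:z, 1:x, 2:a
completions by unplaced set U, small U first (add the entries for U minus each lowest piece of U):
  |U|=1: {9}:1
  |U|=2: {8,9}:1
  |U|=3: {1,8,9}:1  {6,8,9}:1  {7,8,9}:1
  |U|=4: {1,6,8,9}:2  {1,7,8,9}:2  {4,6,8,9}:1  {5,7,8,9}:1  {6,7,8,9}:2
  |U|=5: {0,4,6,8,9}:1  {1,4,6,8,9}:3  {1,5,7,8,9}:3  {1,6,7,8,9}:6  {3,5,7,8,9}:1  {4,6,7,8,9}:3  {5,6,7,8,9}:3
  |U|=6: {0,1,4,6,8,9}:4  {0,4,6,7,8,9}:4  {1,3,5,7,8,9}:4  {1,4,6,7,8,9}:12  {1,5,6,7,8,9}:12  {2,3,5,7,8,9}:1  {3,5,6,7,8,9}:4  {4,5,6,7,8,9}:6
  |U|=7: {0,1,4,6,7,8,9}:20  {0,4,5,6,7,8,9}:10  {1,2,3,5,7,8,9}:5  {1,3,5,6,7,8,9}:20  {1,4,5,6,7,8,9}:30  {2,3,5,6,7,8,9}:5  {3,4,5,6,7,8,9}:10
  |U|=8: {0,1,4,5,6,7,8,9}:60  {0,3,4,5,6,7,8,9}:20  {1,2,3,5,6,7,8,9}:30  {1,3,4,5,6,7,8,9}:60  {2,3,4,5,6,7,8,9}:15
  start at 0(z): 105
  start at 1(x): 35
  start at 2(a): 140
sum over floor = 280

280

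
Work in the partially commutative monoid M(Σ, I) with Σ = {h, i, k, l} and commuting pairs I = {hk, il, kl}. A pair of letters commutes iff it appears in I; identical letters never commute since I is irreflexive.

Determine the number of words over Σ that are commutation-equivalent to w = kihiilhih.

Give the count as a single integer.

piece 0:k — minimal
piece 1:i rests on {0:k}
piece 2:h rests on {1:i}
piece 3:i rests on {2:h}
piece 4:i rests on {3:i}
piece 5:l rests on {2:h}
piece 6:h rests on {4:i, 5:l}
piece 7:i rests on {6:h}
piece 8:h rests on {7:i}
minimal pieces: {0:k}
ways to finish when only these pieces remain (= sum over removing one remaining piece with nothing left below it):
  1 left: {8}→1
  2 left: {7,8}→1
  3 left: {6,7,8}→1
  4 left: {4,6,7,8}→1  {5,6,7,8}→1
  5 left: {3,4,6,7,8}→1  {4,5,6,7,8}→2
  6 left: {3,4,5,6,7,8}→3
  7 left: {2,3,4,5,6,7,8}→3
  placing 0:k first → 3 extensions

3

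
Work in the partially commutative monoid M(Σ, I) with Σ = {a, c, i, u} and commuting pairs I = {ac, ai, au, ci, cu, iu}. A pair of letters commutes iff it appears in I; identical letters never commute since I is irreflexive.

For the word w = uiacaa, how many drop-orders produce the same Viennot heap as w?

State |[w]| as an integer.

120

0(u) covers ∅
1(i) covers ∅
2(a) covers ∅
3(c) covers ∅
4(a) covers 2:a
5(a) covers 4:a
floor of heap: 0:u, 1:i, 2:a, 3:c
completions by unplaced set U, small U first (add the entries for U minus each lowest piece of U):
  |U|=1: {0}:1  {1}:1  {3}:1  {5}:1
  |U|=2: {0,1}:2  {0,3}:2  {0,5}:2  {1,3}:2  {1,5}:2  {3,5}:2  {4,5}:1
  |U|=3: {0,1,3}:6  {0,1,5}:6  {0,3,5}:6  {0,4,5}:3  {1,3,5}:6  {1,4,5}:3  {2,4,5}:1  {3,4,5}:3
  |U|=4: {0,1,3,5}:24  {0,1,4,5}:12  {0,2,4,5}:4  {0,3,4,5}:12  {1,2,4,5}:4  {1,3,4,5}:12  {2,3,4,5}:4
  start at 0(u): 20
  start at 1(i): 20
  start at 2(a): 60
  start at 3(c): 20
sum over floor = 120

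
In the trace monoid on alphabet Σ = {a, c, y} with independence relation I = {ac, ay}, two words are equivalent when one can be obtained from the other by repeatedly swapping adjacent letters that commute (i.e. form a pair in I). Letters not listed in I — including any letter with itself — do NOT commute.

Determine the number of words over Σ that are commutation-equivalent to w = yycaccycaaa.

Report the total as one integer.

#0=y has no predecessor
#1=y depends on [0:y]
#2=c depends on [1:y]
#3=a has no predecessor
#4=c depends on [2:c]
#5=c depends on [4:c]
#6=y depends on [5:c]
#7=c depends on [6:y]
#8=a depends on [3:a]
#9=a depends on [8:a]
#10=a depends on [9:a]
sources: [0:y, 3:a]
N(rest) = Σ N(rest − s) over sources s of rest; N(one piece) = 1:
  size 1 → [7]=1  [10]=1
  size 2 → [6,7]=1  [7,10]=2  [9,10]=1
  size 3 → [5,6,7]=1  [6,7,10]=3  [7,9,10]=3  [8,9,10]=1
  size 4 → [3,8,9,10]=1  [4,5,6,7]=1  [5,6,7,10]=4  [6,7,9,10]=6  [7,8,9,10]=4
  size 5 → [2,4,5,6,7]=1  [3,7,8,9,10]=5  [4,5,6,7,10]=5  [5,6,7,9,10]=10  [6,7,8,9,10]=10
  size 6 → [1,2,4,5,6,7]=1  [2,4,5,6,7,10]=6  [3,6,7,8,9,10]=15  [4,5,6,7,9,10]=15  [5,6,7,8,9,10]=20
  size 7 → [0,1,2,4,5,6,7]=1  [1,2,4,5,6,7,10]=7  [2,4,5,6,7,9,10]=21  [3,5,6,7,8,9,10]=35  [4,5,6,7,8,9,10]=35
  size 8 → [0,1,2,4,5,6,7,10]=8  [1,2,4,5,6,7,9,10]=28  [2,4,5,6,7,8,9,10]=56  [3,4,5,6,7,8,9,10]=70
  size 9 → [0,1,2,4,5,6,7,9,10]=36  [1,2,4,5,6,7,8,9,10]=84  [2,3,4,5,6,7,8,9,10]=126
  first=0(y) contributes 210
  first=3(a) contributes 120
|[w]| = 330

330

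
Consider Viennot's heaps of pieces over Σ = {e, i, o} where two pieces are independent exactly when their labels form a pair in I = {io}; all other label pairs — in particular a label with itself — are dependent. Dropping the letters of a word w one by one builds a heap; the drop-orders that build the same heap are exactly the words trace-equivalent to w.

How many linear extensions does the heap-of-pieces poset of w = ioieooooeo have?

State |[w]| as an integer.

3

drop 0:i onto floor
drop 1:o onto floor
drop 2:i onto {0:i}
drop 3:e onto {1:o, 2:i}
drop 4:o onto {3:e}
drop 5:o onto {4:o}
drop 6:o onto {5:o}
drop 7:o onto {6:o}
drop 8:e onto {7:o}
drop 9:o onto {8:e}
ground layer = {0:i, 1:o}
drop-orders for the pieces not yet dropped (sum over which currently-grounded one goes next):
  1 to go: {9} 1
  2 to go: {8,9} 1
  3 to go: {7,8,9} 1
  4 to go: {6,7,8,9} 1
  5 to go: {5,6,7,8,9} 1
  6 to go: {4,5,6,7,8,9} 1
  7 to go: {3,4,5,6,7,8,9} 1
  8 to go: {1,3,4,5,6,7,8,9} 1  {2,3,4,5,6,7,8,9} 1
  if 0:i drops first: 2 orders
  if 1:o drops first: 1 orders
heap linearizations: 3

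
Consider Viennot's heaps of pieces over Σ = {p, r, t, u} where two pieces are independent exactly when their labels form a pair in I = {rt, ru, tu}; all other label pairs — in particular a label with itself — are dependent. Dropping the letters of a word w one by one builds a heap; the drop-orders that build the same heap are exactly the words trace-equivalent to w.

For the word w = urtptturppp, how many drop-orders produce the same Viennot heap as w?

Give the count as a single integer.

72

#0=u has no predecessor
#1=r has no predecessor
#2=t has no predecessor
#3=p depends on [0:u, 1:r, 2:t]
#4=t depends on [3:p]
#5=t depends on [4:t]
#6=u depends on [3:p]
#7=r depends on [3:p]
#8=p depends on [5:t, 6:u, 7:r]
#9=p depends on [8:p]
#10=p depends on [9:p]
sources: [0:u, 1:r, 2:t]
N(rest) = Σ N(rest − s) over sources s of rest; N(one piece) = 1:
  size 1 → [10]=1
  size 2 → [9,10]=1
  size 3 → [8,9,10]=1
  size 4 → [5,8,9,10]=1  [6,8,9,10]=1  [7,8,9,10]=1
  size 5 → [4,5,8,9,10]=1  [5,6,8,9,10]=2  [5,7,8,9,10]=2  [6,7,8,9,10]=2
  size 6 → [4,5,6,8,9,10]=3  [4,5,7,8,9,10]=3  [5,6,7,8,9,10]=6
  size 7 → [4,5,6,7,8,9,10]=12
  size 8 → [3,4,5,6,7,8,9,10]=12
  size 9 → [0,3,4,5,6,7,8,9,10]=12  [1,3,4,5,6,7,8,9,10]=12  [2,3,4,5,6,7,8,9,10]=12
  first=0(u) contributes 24
  first=1(r) contributes 24
  first=2(t) contributes 24
|[w]| = 72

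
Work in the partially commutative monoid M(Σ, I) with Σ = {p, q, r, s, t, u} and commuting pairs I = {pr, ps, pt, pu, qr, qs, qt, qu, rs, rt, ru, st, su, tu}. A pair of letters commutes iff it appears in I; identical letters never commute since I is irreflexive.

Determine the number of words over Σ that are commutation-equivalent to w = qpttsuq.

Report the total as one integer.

0(q) covers ∅
1(p) covers 0:q
2(t) covers ∅
3(t) covers 2:t
4(s) covers ∅
5(u) covers ∅
6(q) covers 1:p
floor of heap: 0:q, 2:t, 4:s, 5:u
completions by unplaced set U, small U first (add the entries for U minus each lowest piece of U):
  |U|=1: {3}:1  {4}:1  {5}:1  {6}:1
  |U|=2: {1,6}:1  {2,3}:1  {3,4}:2  {3,5}:2  {3,6}:2  {4,5}:2  {4,6}:2  {5,6}:2
  |U|=3: {0,1,6}:1  {1,3,6}:3  {1,4,6}:3  {1,5,6}:3  {2,3,4}:3  {2,3,5}:3  {2,3,6}:3  {3,4,5}:6  {3,4,6}:6  {3,5,6}:6  {4,5,6}:6
  |U|=4: {0,1,3,6}:4  {0,1,4,6}:4  {0,1,5,6}:4  {1,2,3,6}:6  {1,3,4,6}:12  {1,3,5,6}:12  {1,4,5,6}:12  {2,3,4,5}:12  {2,3,4,6}:12  {2,3,5,6}:12  {3,4,5,6}:24
  |U|=5: {0,1,2,3,6}:10  {0,1,3,4,6}:20  {0,1,3,5,6}:20  {0,1,4,5,6}:20  {1,2,3,4,6}:30  {1,2,3,5,6}:30  {1,3,4,5,6}:60  {2,3,4,5,6}:60
  start at 0(q): 180
  start at 2(t): 120
  start at 4(s): 60
  start at 5(u): 60
sum over floor = 420

420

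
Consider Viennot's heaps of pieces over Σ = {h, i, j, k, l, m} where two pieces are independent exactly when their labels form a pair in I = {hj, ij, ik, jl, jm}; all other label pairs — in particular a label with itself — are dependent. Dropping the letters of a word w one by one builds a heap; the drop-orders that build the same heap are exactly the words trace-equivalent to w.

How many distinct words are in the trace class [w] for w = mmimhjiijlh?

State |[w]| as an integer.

drop 0:m onto floor
drop 1:m onto {0:m}
drop 2:i onto {1:m}
drop 3:m onto {2:i}
drop 4:h onto {3:m}
drop 5:j onto floor
drop 6:i onto {4:h}
drop 7:i onto {6:i}
drop 8:j onto {5:j}
drop 9:l onto {7:i}
drop 10:h onto {9:l}
ground layer = {0:m, 5:j}
drop-orders for the pieces not yet dropped (sum over which currently-grounded one goes next):
  1 to go: {8} 1  {10} 1
  2 to go: {5,8} 1  {8,10} 2  {9,10} 1
  3 to go: {5,8,10} 3  {7,9,10} 1  {8,9,10} 3
  4 to go: {5,8,9,10} 6  {6,7,9,10} 1  {7,8,9,10} 4
  5 to go: {4,6,7,9,10} 1  {5,7,8,9,10} 10  {6,7,8,9,10} 5
  6 to go: {3,4,6,7,9,10} 1  {4,6,7,8,9,10} 6  {5,6,7,8,9,10} 15
  7 to go: {2,3,4,6,7,9,10} 1  {3,4,6,7,8,9,10} 7  {4,5,6,7,8,9,10} 21
  8 to go: {1,2,3,4,6,7,9,10} 1  {2,3,4,6,7,8,9,10} 8  {3,4,5,6,7,8,9,10} 28
  9 to go: {0,1,2,3,4,6,7,9,10} 1  {1,2,3,4,6,7,8,9,10} 9  {2,3,4,5,6,7,8,9,10} 36
  if 0:m drops first: 45 orders
  if 5:j drops first: 10 orders
heap linearizations: 55

55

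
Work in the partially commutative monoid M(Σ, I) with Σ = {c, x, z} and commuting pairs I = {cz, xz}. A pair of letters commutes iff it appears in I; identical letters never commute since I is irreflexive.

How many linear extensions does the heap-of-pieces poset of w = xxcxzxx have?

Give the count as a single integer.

#0=x has no predecessor
#1=x depends on [0:x]
#2=c depends on [1:x]
#3=x depends on [2:c]
#4=z has no predecessor
#5=x depends on [3:x]
#6=x depends on [5:x]
sources: [0:x, 4:z]
N(rest) = Σ N(rest − s) over sources s of rest; N(one piece) = 1:
  size 1 → [4]=1  [6]=1
  size 2 → [4,6]=2  [5,6]=1
  size 3 → [3,5,6]=1  [4,5,6]=3
  size 4 → [2,3,5,6]=1  [3,4,5,6]=4
  size 5 → [1,2,3,5,6]=1  [2,3,4,5,6]=5
  first=0(x) contributes 6
  first=4(z) contributes 1
|[w]| = 7

7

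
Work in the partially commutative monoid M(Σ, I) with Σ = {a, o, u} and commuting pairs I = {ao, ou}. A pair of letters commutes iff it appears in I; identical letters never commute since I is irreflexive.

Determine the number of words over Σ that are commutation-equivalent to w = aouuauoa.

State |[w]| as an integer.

28

piece 0:a — minimal
piece 1:o — minimal
piece 2:u rests on {0:a}
piece 3:u rests on {2:u}
piece 4:a rests on {3:u}
piece 5:u rests on {4:a}
piece 6:o rests on {1:o}
piece 7:a rests on {5:u}
minimal pieces: {0:a, 1:o}
ways to finish when only these pieces remain (= sum over removing one remaining piece with nothing left below it):
  1 left: {6}→1  {7}→1
  2 left: {1,6}→1  {5,7}→1  {6,7}→2
  3 left: {1,6,7}→3  {4,5,7}→1  {5,6,7}→3
  4 left: {1,5,6,7}→6  {3,4,5,7}→1  {4,5,6,7}→4
  5 left: {1,4,5,6,7}→10  {2,3,4,5,7}→1  {3,4,5,6,7}→5
  6 left: {0,2,3,4,5,7}→1  {1,3,4,5,6,7}→15  {2,3,4,5,6,7}→6
  placing 0:a first → 21 extensions
  placing 1:o first → 7 extensions
total linear extensions = 28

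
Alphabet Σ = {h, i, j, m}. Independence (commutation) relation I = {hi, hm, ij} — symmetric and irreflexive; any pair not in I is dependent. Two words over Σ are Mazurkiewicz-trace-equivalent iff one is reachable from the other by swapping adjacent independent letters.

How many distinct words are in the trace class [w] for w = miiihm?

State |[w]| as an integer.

0(m) covers ∅
1(i) covers 0:m
2(i) covers 1:i
3(i) covers 2:i
4(h) covers ∅
5(m) covers 3:i
floor of heap: 0:m, 4:h
completions by unplaced set U, small U first (add the entries for U minus each lowest piece of U):
  |U|=1: {4}:1  {5}:1
  |U|=2: {3,5}:1  {4,5}:2
  |U|=3: {2,3,5}:1  {3,4,5}:3
  |U|=4: {1,2,3,5}:1  {2,3,4,5}:4
  start at 0(m): 5
  start at 4(h): 1
sum over floor = 6

6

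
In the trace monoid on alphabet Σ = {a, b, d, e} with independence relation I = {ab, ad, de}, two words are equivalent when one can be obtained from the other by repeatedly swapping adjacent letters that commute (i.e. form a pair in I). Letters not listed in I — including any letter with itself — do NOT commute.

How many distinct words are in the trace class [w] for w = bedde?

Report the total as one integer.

6

piece 0:b — minimal
piece 1:e rests on {0:b}
piece 2:d rests on {0:b}
piece 3:d rests on {2:d}
piece 4:e rests on {1:e}
minimal pieces: {0:b}
ways to finish when only these pieces remain (= sum over removing one remaining piece with nothing left below it):
  1 left: {3}→1  {4}→1
  2 left: {1,4}→1  {2,3}→1  {3,4}→2
  3 left: {1,3,4}→3  {2,3,4}→3
  placing 0:b first → 6 extensions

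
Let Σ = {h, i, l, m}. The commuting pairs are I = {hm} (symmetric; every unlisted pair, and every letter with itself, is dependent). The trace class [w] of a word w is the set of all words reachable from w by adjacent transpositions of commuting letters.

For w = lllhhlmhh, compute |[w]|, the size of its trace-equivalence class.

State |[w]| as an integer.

0(l) covers ∅
1(l) covers 0:l
2(l) covers 1:l
3(h) covers 2:l
4(h) covers 3:h
5(l) covers 4:h
6(m) covers 5:l
7(h) covers 5:l
8(h) covers 7:h
floor of heap: 0:l
completions by unplaced set U, small U first (add the entries for U minus each lowest piece of U):
  |U|=1: {6}:1  {8}:1
  |U|=2: {6,8}:2  {7,8}:1
  |U|=3: {6,7,8}:3
  |U|=4: {5,6,7,8}:3
  |U|=5: {4,5,6,7,8}:3
  |U|=6: {3,4,5,6,7,8}:3
  |U|=7: {2,3,4,5,6,7,8}:3
  start at 0(l): 3

3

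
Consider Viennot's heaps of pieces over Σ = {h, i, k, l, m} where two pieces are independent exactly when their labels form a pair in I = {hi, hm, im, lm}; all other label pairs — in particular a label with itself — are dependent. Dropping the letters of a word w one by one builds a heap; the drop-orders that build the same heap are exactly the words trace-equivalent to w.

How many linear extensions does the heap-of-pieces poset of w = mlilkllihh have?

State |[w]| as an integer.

drop 0:m onto floor
drop 1:l onto floor
drop 2:i onto {1:l}
drop 3:l onto {2:i}
drop 4:k onto {0:m, 3:l}
drop 5:l onto {4:k}
drop 6:l onto {5:l}
drop 7:i onto {6:l}
drop 8:h onto {6:l}
drop 9:h onto {8:h}
ground layer = {0:m, 1:l}
drop-orders for the pieces not yet dropped (sum over which currently-grounded one goes next):
  1 to go: {7} 1  {9} 1
  2 to go: {7,9} 2  {8,9} 1
  3 to go: {7,8,9} 3
  4 to go: {6,7,8,9} 3
  5 to go: {5,6,7,8,9} 3
  6 to go: {4,5,6,7,8,9} 3
  7 to go: {0,4,5,6,7,8,9} 3  {3,4,5,6,7,8,9} 3
  8 to go: {0,3,4,5,6,7,8,9} 6  {2,3,4,5,6,7,8,9} 3
  if 0:m drops first: 3 orders
  if 1:l drops first: 9 orders
heap linearizations: 12

12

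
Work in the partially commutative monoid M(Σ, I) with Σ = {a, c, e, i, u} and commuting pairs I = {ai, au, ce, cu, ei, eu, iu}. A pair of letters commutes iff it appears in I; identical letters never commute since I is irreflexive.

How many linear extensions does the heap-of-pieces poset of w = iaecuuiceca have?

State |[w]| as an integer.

1980

drop 0:i onto floor
drop 1:a onto floor
drop 2:e onto {1:a}
drop 3:c onto {0:i, 1:a}
drop 4:u onto floor
drop 5:u onto {4:u}
drop 6:i onto {3:c}
drop 7:c onto {6:i}
drop 8:e onto {2:e}
drop 9:c onto {7:c}
drop 10:a onto {8:e, 9:c}
ground layer = {0:i, 1:a, 4:u}
drop-orders for the pieces not yet dropped (sum over which currently-grounded one goes next):
  1 to go: {5} 1  {10} 1
  2 to go: {4,5} 1  {5,10} 2  {8,10} 1  {9,10} 1
  3 to go: {2,8,10} 1  {4,5,10} 3  {5,8,10} 3  {5,9,10} 3  {7,9,10} 1  {8,9,10} 2
  4 to go: {2,5,8,10} 4  {2,8,9,10} 3  {4,5,8,10} 6  {4,5,9,10} 6  {5,7,9,10} 4  {5,8,9,10} 8  {6,7,9,10} 1  {7,8,9,10} 3
  5 to go: {2,4,5,8,10} 10  {2,5,8,9,10} 15  {2,7,8,9,10} 6  {3,6,7,9,10} 1  {4,5,7,9,10} 10  {4,5,8,9,10} 20  {5,6,7,9,10} 5  {5,7,8,9,10} 15  {6,7,8,9,10} 4
  6 to go: {0,3,6,7,9,10} 1  {2,4,5,8,9,10} 45  {2,5,7,8,9,10} 36  {2,6,7,8,9,10} 10  {3,5,6,7,9,10} 6  {3,6,7,8,9,10} 5  {4,5,6,7,9,10} 15  {4,5,7,8,9,10} 45  {5,6,7,8,9,10} 24
  7 to go: {0,3,5,6,7,9,10} 7  {0,3,6,7,8,9,10} 6  {2,3,6,7,8,9,10} 15  {2,4,5,7,8,9,10} 126  {2,5,6,7,8,9,10} 70  {3,4,5,6,7,9,10} 21  {3,5,6,7,8,9,10} 35  {4,5,6,7,8,9,10} 84
  8 to go: {0,2,3,6,7,8,9,10} 21  {0,3,4,5,6,7,9,10} 28  {0,3,5,6,7,8,9,10} 48  {1,2,3,6,7,8,9,10} 15  {2,3,5,6,7,8,9,10} 120  {2,4,5,6,7,8,9,10} 280  {3,4,5,6,7,8,9,10} 140
  9 to go: {0,1,2,3,6,7,8,9,10} 36  {0,2,3,5,6,7,8,9,10} 189  {0,3,4,5,6,7,8,9,10} 216  {1,2,3,5,6,7,8,9,10} 135  {2,3,4,5,6,7,8,9,10} 540
  if 0:i drops first: 675 orders
  if 1:a drops first: 945 orders
  if 4:u drops first: 360 orders
heap linearizations: 1980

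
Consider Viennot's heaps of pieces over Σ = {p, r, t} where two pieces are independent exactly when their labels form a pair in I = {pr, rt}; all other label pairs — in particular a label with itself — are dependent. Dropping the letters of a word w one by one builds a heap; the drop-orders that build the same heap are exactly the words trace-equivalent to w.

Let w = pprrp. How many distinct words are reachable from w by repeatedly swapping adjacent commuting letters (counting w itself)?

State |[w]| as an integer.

10

0(p) covers ∅
1(p) covers 0:p
2(r) covers ∅
3(r) covers 2:r
4(p) covers 1:p
floor of heap: 0:p, 2:r
completions by unplaced set U, small U first (add the entries for U minus each lowest piece of U):
  |U|=1: {3}:1  {4}:1
  |U|=2: {1,4}:1  {2,3}:1  {3,4}:2
  |U|=3: {0,1,4}:1  {1,3,4}:3  {2,3,4}:3
  start at 0(p): 6
  start at 2(r): 4
sum over floor = 10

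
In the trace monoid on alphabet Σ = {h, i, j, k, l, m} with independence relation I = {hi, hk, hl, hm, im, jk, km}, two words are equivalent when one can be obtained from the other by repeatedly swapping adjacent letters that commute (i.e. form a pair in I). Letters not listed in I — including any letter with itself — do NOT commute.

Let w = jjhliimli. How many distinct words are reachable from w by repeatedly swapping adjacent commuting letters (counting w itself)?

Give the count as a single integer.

21

piece 0:j — minimal
piece 1:j rests on {0:j}
piece 2:h rests on {1:j}
piece 3:l rests on {1:j}
piece 4:i rests on {3:l}
piece 5:i rests on {4:i}
piece 6:m rests on {3:l}
piece 7:l rests on {5:i, 6:m}
piece 8:i rests on {7:l}
minimal pieces: {0:j}
ways to finish when only these pieces remain (= sum over removing one remaining piece with nothing left below it):
  1 left: {2}→1  {8}→1
  2 left: {2,8}→2  {7,8}→1
  3 left: {2,7,8}→3  {5,7,8}→1  {6,7,8}→1
  4 left: {2,5,7,8}→4  {2,6,7,8}→4  {4,5,7,8}→1  {5,6,7,8}→2
  5 left: {2,4,5,7,8}→5  {2,5,6,7,8}→10  {4,5,6,7,8}→3
  6 left: {2,4,5,6,7,8}→18  {3,4,5,6,7,8}→3
  7 left: {2,3,4,5,6,7,8}→21
  placing 0:j first → 21 extensions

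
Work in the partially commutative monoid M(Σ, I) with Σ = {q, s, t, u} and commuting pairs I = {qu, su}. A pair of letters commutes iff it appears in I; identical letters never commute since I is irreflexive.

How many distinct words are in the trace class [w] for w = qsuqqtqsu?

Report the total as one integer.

piece 0:q — minimal
piece 1:s rests on {0:q}
piece 2:u — minimal
piece 3:q rests on {1:s}
piece 4:q rests on {3:q}
piece 5:t rests on {2:u, 4:q}
piece 6:q rests on {5:t}
piece 7:s rests on {6:q}
piece 8:u rests on {5:t}
minimal pieces: {0:q, 2:u}
ways to finish when only these pieces remain (= sum over removing one remaining piece with nothing left below it):
  1 left: {7}→1  {8}→1
  2 left: {6,7}→1  {7,8}→2
  3 left: {6,7,8}→3
  4 left: {5,6,7,8}→3
  5 left: {2,5,6,7,8}→3  {4,5,6,7,8}→3
  6 left: {2,4,5,6,7,8}→6  {3,4,5,6,7,8}→3
  7 left: {1,3,4,5,6,7,8}→3  {2,3,4,5,6,7,8}→9
  placing 0:q first → 12 extensions
  placing 2:u first → 3 extensions
total linear extensions = 15

15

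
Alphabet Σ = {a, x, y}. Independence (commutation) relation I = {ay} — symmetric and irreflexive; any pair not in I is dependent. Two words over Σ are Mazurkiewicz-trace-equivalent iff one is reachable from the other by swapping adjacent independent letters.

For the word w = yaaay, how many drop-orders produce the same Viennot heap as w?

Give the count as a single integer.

10

0(y) covers ∅
1(a) covers ∅
2(a) covers 1:a
3(a) covers 2:a
4(y) covers 0:y
floor of heap: 0:y, 1:a
completions by unplaced set U, small U first (add the entries for U minus each lowest piece of U):
  |U|=1: {3}:1  {4}:1
  |U|=2: {0,4}:1  {2,3}:1  {3,4}:2
  |U|=3: {0,3,4}:3  {1,2,3}:1  {2,3,4}:3
  start at 0(y): 4
  start at 1(a): 6
sum over floor = 10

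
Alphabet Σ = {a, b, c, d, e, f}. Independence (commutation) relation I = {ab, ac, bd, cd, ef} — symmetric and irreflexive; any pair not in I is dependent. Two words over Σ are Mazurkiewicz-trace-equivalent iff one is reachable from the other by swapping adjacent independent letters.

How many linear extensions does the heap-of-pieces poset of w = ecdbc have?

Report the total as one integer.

4

#0=e has no predecessor
#1=c depends on [0:e]
#2=d depends on [0:e]
#3=b depends on [1:c]
#4=c depends on [3:b]
sources: [0:e]
N(rest) = Σ N(rest − s) over sources s of rest; N(one piece) = 1:
  size 1 → [2]=1  [4]=1
  size 2 → [2,4]=2  [3,4]=1
  size 3 → [1,3,4]=1  [2,3,4]=3
  first=0(e) contributes 4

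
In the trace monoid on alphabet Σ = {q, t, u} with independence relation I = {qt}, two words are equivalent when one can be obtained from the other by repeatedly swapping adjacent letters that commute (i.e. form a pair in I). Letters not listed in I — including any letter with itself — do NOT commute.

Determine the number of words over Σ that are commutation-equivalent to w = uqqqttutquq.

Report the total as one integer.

20

drop 0:u onto floor
drop 1:q onto {0:u}
drop 2:q onto {1:q}
drop 3:q onto {2:q}
drop 4:t onto {0:u}
drop 5:t onto {4:t}
drop 6:u onto {3:q, 5:t}
drop 7:t onto {6:u}
drop 8:q onto {6:u}
drop 9:u onto {7:t, 8:q}
drop 10:q onto {9:u}
ground layer = {0:u}
drop-orders for the pieces not yet dropped (sum over which currently-grounded one goes next):
  1 to go: {10} 1
  2 to go: {9,10} 1
  3 to go: {7,9,10} 1  {8,9,10} 1
  4 to go: {7,8,9,10} 2
  5 to go: {6,7,8,9,10} 2
  6 to go: {3,6,7,8,9,10} 2  {5,6,7,8,9,10} 2
  7 to go: {2,3,6,7,8,9,10} 2  {3,5,6,7,8,9,10} 4  {4,5,6,7,8,9,10} 2
  8 to go: {1,2,3,6,7,8,9,10} 2  {2,3,5,6,7,8,9,10} 6  {3,4,5,6,7,8,9,10} 6
  9 to go: {1,2,3,5,6,7,8,9,10} 8  {2,3,4,5,6,7,8,9,10} 12
  if 0:u drops first: 20 orders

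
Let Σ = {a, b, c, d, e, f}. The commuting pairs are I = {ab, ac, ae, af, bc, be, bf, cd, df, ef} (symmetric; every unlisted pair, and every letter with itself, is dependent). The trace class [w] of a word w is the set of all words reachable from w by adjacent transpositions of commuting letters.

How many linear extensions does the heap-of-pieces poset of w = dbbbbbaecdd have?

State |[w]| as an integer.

drop 0:d onto floor
drop 1:b onto {0:d}
drop 2:b onto {1:b}
drop 3:b onto {2:b}
drop 4:b onto {3:b}
drop 5:b onto {4:b}
drop 6:a onto {0:d}
drop 7:e onto {0:d}
drop 8:c onto {7:e}
drop 9:d onto {5:b, 6:a, 7:e}
drop 10:d onto {9:d}
ground layer = {0:d}
drop-orders for the pieces not yet dropped (sum over which currently-grounded one goes next):
  1 to go: {8} 1  {10} 1
  2 to go: {8,10} 2  {9,10} 1
  3 to go: {5,9,10} 1  {6,9,10} 1  {8,9,10} 3
  4 to go: {4,5,9,10} 1  {5,6,9,10} 2  {5,8,9,10} 4  {6,8,9,10} 4  {7,8,9,10} 3
  5 to go: {3,4,5,9,10} 1  {4,5,6,9,10} 3  {4,5,8,9,10} 5  {5,6,8,9,10} 10  {5,7,8,9,10} 7  {6,7,8,9,10} 7
  6 to go: {2,3,4,5,9,10} 1  {3,4,5,6,9,10} 4  {3,4,5,8,9,10} 6  {4,5,6,8,9,10} 18  {4,5,7,8,9,10} 12  {5,6,7,8,9,10} 24
  7 to go: {1,2,3,4,5,9,10} 1  {2,3,4,5,6,9,10} 5  {2,3,4,5,8,9,10} 7  {3,4,5,6,8,9,10} 28  {3,4,5,7,8,9,10} 18  {4,5,6,7,8,9,10} 54
  8 to go: {1,2,3,4,5,6,9,10} 6  {1,2,3,4,5,8,9,10} 8  {2,3,4,5,6,8,9,10} 40  {2,3,4,5,7,8,9,10} 25  {3,4,5,6,7,8,9,10} 100
  9 to go: {1,2,3,4,5,6,8,9,10} 54  {1,2,3,4,5,7,8,9,10} 33  {2,3,4,5,6,7,8,9,10} 165
  if 0:d drops first: 252 orders

252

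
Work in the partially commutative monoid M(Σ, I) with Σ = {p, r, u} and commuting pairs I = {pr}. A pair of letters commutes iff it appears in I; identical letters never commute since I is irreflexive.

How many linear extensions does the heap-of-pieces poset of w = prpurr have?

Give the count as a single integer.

3

piece 0:p — minimal
piece 1:r — minimal
piece 2:p rests on {0:p}
piece 3:u rests on {1:r, 2:p}
piece 4:r rests on {3:u}
piece 5:r rests on {4:r}
minimal pieces: {0:p, 1:r}
ways to finish when only these pieces remain (= sum over removing one remaining piece with nothing left below it):
  1 left: {5}→1
  2 left: {4,5}→1
  3 left: {3,4,5}→1
  4 left: {1,3,4,5}→1  {2,3,4,5}→1
  placing 0:p first → 2 extensions
  placing 1:r first → 1 extensions
total linear extensions = 3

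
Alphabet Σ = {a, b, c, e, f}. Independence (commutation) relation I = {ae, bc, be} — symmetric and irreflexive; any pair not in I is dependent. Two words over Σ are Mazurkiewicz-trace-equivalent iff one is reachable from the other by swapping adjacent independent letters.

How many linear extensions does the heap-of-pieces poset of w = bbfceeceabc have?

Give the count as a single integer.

5

drop 0:b onto floor
drop 1:b onto {0:b}
drop 2:f onto {1:b}
drop 3:c onto {2:f}
drop 4:e onto {3:c}
drop 5:e onto {4:e}
drop 6:c onto {5:e}
drop 7:e onto {6:c}
drop 8:a onto {6:c}
drop 9:b onto {8:a}
drop 10:c onto {7:e, 8:a}
ground layer = {0:b}
drop-orders for the pieces not yet dropped (sum over which currently-grounded one goes next):
  1 to go: {9} 1  {10} 1
  2 to go: {7,10} 1  {9,10} 2
  3 to go: {7,9,10} 3  {8,9,10} 2
  4 to go: {7,8,9,10} 5
  5 to go: {6,7,8,9,10} 5
  6 to go: {5,6,7,8,9,10} 5
  7 to go: {4,5,6,7,8,9,10} 5
  8 to go: {3,4,5,6,7,8,9,10} 5
  9 to go: {2,3,4,5,6,7,8,9,10} 5
  if 0:b drops first: 5 orders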